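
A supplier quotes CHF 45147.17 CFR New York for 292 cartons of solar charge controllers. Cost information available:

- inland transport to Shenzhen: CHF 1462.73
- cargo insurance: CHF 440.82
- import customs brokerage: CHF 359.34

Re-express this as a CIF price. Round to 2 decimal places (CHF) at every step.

Not relevant to the conversion: inland to port — on the seller under both CFR and CIF; already in the CFR price and stays in the CIF price. brokerage — on the buyer under both terms; not part of either seller's price.
From CFR to CIF, the seller additionally bears: insurance.
CIF price = 45147.17 + 440.82 = 45587.99

CIF price: CHF 45587.99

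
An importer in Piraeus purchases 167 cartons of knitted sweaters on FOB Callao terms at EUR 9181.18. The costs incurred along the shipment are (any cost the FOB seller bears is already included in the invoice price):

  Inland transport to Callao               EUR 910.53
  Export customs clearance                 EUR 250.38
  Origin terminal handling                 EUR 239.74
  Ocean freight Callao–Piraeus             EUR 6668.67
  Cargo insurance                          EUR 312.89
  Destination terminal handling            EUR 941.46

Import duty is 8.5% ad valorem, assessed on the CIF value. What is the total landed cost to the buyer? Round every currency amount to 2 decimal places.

Total landed cost: EUR 18478.03

FOB: the seller bears costs until goods are on board at the origin port; the buyer bears freight, insurance and all costs thereafter.
Already in the invoice (seller's account under FOB): inland to port, export clearance, origin terminal — exclude.
CIF value = FOB price + freight + insurance = 9181.18 + 6668.67 + 312.89 = 16162.74
Import duty = 16162.74 × 8.5% = 1373.83
Buyer bears: freight 6668.67 + insurance 312.89 + destination terminal 941.46 + duty 1373.83 = 9296.85
Landed cost = invoice 9181.18 + 9296.85 = 18478.03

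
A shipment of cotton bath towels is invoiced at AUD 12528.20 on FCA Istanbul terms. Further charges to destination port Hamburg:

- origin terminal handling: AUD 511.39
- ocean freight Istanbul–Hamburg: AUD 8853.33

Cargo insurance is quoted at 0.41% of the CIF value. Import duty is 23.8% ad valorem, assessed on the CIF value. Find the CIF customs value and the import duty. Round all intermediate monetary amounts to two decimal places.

Let C be the CIF value. C = FCA price + pre-shipment costs + freight + 0.41% × C
C − 0.41% × C = 12528.20 + 511.39 + 8853.33
0.9959 × C = 21892.92
C = 21892.92 / 0.9959 = 21983.05
Insurance premium = 0.41% × 21983.05 = 90.13
Import duty = 21983.05 × 23.8% = 5231.97

CIF value: AUD 21983.05; import duty: AUD 5231.97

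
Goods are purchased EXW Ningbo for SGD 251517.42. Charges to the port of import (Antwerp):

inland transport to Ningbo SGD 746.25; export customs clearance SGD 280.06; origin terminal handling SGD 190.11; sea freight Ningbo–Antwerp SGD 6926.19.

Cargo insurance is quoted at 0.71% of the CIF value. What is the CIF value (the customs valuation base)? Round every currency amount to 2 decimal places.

Let C be the CIF value. C = EXW price + pre-shipment costs + freight + 0.71% × C
C − 0.71% × C = 251517.42 + 746.25 + 280.06 + 190.11 + 6926.19
0.9929 × C = 259660.03
C = 259660.03 / 0.9929 = 261516.80
Insurance premium = 0.71% × 261516.80 = 1856.77

CIF value: SGD 261516.80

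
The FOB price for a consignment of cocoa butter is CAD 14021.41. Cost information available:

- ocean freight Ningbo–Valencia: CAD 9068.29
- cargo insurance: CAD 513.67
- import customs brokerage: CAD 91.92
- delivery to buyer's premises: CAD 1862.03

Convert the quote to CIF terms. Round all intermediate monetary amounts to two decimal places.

CIF price: CAD 23603.37

Not relevant to the conversion: delivery, brokerage — on the buyer under both terms; not part of either seller's price.
From FOB to CIF, the seller additionally bears: freight, insurance.
CIF price = 14021.41 + 9068.29 + 513.67 = 23603.37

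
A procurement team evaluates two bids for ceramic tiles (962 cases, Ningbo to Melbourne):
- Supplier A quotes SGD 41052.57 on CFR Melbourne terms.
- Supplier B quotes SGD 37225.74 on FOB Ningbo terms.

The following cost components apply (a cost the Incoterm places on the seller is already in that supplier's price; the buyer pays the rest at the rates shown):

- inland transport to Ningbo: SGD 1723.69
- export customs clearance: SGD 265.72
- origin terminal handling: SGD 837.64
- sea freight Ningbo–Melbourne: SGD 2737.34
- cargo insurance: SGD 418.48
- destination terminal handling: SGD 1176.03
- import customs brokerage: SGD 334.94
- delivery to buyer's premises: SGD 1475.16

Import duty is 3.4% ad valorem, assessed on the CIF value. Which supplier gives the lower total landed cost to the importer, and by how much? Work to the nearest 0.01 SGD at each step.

Supplier B is cheaper by SGD 1126.54

Supplier A (CFR):
CIF value = CFR price + insurance = 41052.57 + 418.48 = 41471.05
Import duty = 41471.05 × 3.4% = 1410.02
Buyer bears (A): 418.48 + 1176.03 + 334.94 + 1475.16 = 3404.61
Landed cost (A) = invoice 41052.57 + 3404.61 + duty 1410.02 = 45867.20
Supplier B (FOB):
CIF value = FOB price + freight + insurance = 37225.74 + 2737.34 + 418.48 = 40381.56
Import duty = 40381.56 × 3.4% = 1372.97
Buyer bears (B): 2737.34 + 418.48 + 1176.03 + 334.94 + 1475.16 = 6141.95
Landed cost (B) = invoice 37225.74 + 6141.95 + duty 1372.97 = 44740.66
Difference = |45867.20 − 44740.66| = 1126.54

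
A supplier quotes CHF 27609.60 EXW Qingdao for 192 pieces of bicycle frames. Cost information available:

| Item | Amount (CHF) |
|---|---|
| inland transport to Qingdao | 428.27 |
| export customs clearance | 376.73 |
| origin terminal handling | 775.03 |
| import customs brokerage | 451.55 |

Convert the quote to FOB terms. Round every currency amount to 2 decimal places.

FOB price: CHF 29189.63

Not relevant to the conversion: brokerage — on the buyer under both terms; not part of either seller's price.
From EXW to FOB, the seller additionally bears: inland to port, export clearance, origin terminal.
FOB price = 27609.60 + 428.27 + 376.73 + 775.03 = 29189.63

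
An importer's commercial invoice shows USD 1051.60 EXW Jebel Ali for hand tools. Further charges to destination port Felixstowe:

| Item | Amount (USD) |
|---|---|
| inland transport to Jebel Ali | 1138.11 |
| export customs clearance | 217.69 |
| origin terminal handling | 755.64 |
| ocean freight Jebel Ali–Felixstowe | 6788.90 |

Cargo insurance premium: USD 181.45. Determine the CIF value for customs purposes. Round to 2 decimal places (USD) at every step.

CIF value: USD 10133.39

CIF = EXW price + pre-shipment costs + freight + insurance
CIF = 1051.60 + 1138.11 + 217.69 + 755.64 + 6788.90 + 181.45 = 10133.39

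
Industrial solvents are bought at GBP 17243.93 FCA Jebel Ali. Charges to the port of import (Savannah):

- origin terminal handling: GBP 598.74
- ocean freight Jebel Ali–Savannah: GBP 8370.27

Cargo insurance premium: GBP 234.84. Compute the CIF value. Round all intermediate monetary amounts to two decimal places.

CIF value: GBP 26447.78

CIF = FCA price + pre-shipment costs + freight + insurance
CIF = 17243.93 + 598.74 + 8370.27 + 234.84 = 26447.78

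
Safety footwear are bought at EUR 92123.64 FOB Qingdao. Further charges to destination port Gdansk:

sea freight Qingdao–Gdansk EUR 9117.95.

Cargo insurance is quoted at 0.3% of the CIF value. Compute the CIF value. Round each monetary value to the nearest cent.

Let C be the CIF value. C = FOB price + freight + 0.3% × C
C − 0.3% × C = 92123.64 + 9117.95
0.997 × C = 101241.59
C = 101241.59 / 0.997 = 101546.23
Insurance premium = 0.3% × 101546.23 = 304.64

CIF value: EUR 101546.23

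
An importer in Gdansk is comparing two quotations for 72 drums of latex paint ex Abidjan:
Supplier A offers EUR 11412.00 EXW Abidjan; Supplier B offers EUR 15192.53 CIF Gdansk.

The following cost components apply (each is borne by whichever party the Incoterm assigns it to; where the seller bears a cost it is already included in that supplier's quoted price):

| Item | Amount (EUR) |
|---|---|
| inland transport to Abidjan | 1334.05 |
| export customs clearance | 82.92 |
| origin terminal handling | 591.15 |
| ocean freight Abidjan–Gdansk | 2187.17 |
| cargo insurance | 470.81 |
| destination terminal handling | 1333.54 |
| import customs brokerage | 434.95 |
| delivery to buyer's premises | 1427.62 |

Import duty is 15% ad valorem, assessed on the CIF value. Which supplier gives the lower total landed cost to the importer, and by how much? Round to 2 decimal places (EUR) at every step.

Supplier B is cheaper by EUR 1018.41

Supplier A (EXW):
CIF value = EXW price + inland to port + export clearance + origin terminal + freight + insurance = 11412.00 + 1334.05 + 82.92 + 591.15 + 2187.17 + 470.81 = 16078.10
Import duty = 16078.10 × 15% = 2411.72
Buyer bears (A): 1334.05 + 82.92 + 591.15 + 2187.17 + 470.81 + 1333.54 + 434.95 + 1427.62 = 7862.21
Landed cost (A) = invoice 11412.00 + 7862.21 + duty 2411.72 = 21685.93
Supplier B (CIF):
The CIF price already equals the CIF value: 15192.53
Import duty = 15192.53 × 15% = 2278.88
Buyer bears (B): 1333.54 + 434.95 + 1427.62 = 3196.11
Landed cost (B) = invoice 15192.53 + 3196.11 + duty 2278.88 = 20667.52
Difference = |21685.93 − 20667.52| = 1018.41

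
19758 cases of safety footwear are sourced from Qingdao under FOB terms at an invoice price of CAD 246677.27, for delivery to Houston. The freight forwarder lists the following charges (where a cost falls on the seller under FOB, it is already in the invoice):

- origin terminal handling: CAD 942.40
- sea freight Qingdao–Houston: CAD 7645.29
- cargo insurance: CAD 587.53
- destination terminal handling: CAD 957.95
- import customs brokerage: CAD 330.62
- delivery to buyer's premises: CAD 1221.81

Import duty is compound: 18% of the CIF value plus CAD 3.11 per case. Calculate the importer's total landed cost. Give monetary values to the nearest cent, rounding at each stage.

Total landed cost: CAD 364751.67

FOB: the seller bears costs until goods are on board at the origin port; the buyer bears freight, insurance and all costs thereafter.
Already in the invoice (seller's account under FOB): origin terminal — exclude.
CIF value = FOB price + freight + insurance = 246677.27 + 7645.29 + 587.53 = 254910.09
Ad valorem component: 254910.09 × 18% = 45883.82
Specific component: 19758 × 3.11 = 61447.38
Import duty = 45883.82 + 61447.38 = 107331.20
Buyer bears: freight 7645.29 + insurance 587.53 + destination terminal 957.95 + brokerage 330.62 + delivery 1221.81 + duty 107331.20 = 118074.40
Landed cost = invoice 246677.27 + 118074.40 = 364751.67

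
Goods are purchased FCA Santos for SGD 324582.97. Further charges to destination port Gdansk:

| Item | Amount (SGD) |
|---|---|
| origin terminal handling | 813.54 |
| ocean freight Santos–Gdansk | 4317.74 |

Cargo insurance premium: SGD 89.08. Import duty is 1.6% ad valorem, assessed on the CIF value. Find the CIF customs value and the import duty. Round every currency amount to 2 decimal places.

CIF value: SGD 329803.33; import duty: SGD 5276.85

CIF = FCA price + pre-shipment costs + freight + insurance
CIF = 324582.97 + 813.54 + 4317.74 + 89.08 = 329803.33
Import duty = 329803.33 × 1.6% = 5276.85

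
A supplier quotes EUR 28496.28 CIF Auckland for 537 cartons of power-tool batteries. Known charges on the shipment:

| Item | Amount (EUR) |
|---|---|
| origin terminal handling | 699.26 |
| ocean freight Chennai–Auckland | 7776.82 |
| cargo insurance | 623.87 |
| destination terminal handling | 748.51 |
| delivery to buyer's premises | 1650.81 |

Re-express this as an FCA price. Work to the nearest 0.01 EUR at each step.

FCA price: EUR 19396.33

Not relevant to the conversion: destination terminal, delivery — on the buyer under both terms; not part of either seller's price.
From CIF to FCA, the seller no longer bears: origin terminal, freight, insurance.
FCA price = 28496.28 − 699.26 − 7776.82 − 623.87 = 19396.33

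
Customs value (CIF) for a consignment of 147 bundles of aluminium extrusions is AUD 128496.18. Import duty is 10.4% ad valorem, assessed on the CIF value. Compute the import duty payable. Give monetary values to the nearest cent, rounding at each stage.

Import duty = 128496.18 × 10.4% = 13363.60

Import duty: AUD 13363.60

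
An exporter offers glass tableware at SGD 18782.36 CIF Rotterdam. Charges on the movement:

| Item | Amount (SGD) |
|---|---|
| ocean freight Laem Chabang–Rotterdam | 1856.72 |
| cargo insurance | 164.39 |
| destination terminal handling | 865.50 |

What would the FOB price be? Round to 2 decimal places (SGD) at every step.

FOB price: SGD 16761.25

Not relevant to the conversion: destination terminal — on the buyer under both terms; not part of either seller's price.
From CIF to FOB, the seller no longer bears: freight, insurance.
FOB price = 18782.36 − 1856.72 − 164.39 = 16761.25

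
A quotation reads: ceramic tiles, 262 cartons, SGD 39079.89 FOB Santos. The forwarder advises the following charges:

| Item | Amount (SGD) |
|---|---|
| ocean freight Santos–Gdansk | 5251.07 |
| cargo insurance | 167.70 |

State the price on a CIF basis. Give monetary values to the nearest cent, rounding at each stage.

From FOB to CIF, the seller additionally bears: freight, insurance.
CIF price = 39079.89 + 5251.07 + 167.70 = 44498.66

CIF price: SGD 44498.66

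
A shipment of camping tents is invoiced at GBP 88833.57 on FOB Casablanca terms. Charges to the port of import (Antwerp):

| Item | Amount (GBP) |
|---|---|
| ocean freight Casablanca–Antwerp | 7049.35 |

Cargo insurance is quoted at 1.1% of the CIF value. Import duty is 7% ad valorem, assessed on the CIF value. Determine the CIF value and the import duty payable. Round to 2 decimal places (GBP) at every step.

Let C be the CIF value. C = FOB price + freight + 1.1% × C
C − 1.1% × C = 88833.57 + 7049.35
0.989 × C = 95882.92
C = 95882.92 / 0.989 = 96949.36
Insurance premium = 1.1% × 96949.36 = 1066.44
Import duty = 96949.36 × 7% = 6786.46

CIF value: GBP 96949.36; import duty: GBP 6786.46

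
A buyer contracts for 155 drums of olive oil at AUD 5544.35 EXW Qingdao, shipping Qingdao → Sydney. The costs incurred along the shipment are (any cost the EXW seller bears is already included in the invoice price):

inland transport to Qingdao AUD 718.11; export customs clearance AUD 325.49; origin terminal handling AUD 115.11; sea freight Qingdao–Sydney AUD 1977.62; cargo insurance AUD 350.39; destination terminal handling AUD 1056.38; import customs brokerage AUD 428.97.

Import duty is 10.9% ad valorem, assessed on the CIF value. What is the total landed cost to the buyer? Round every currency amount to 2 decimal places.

Total landed cost: AUD 11500.81

EXW: the seller makes goods available at their premises; the buyer bears all onward costs.
CIF value = EXW price + inland to port + export clearance + origin terminal + freight + insurance = 5544.35 + 718.11 + 325.49 + 115.11 + 1977.62 + 350.39 = 9031.07
Import duty = 9031.07 × 10.9% = 984.39
Buyer bears: inland to port 718.11 + export clearance 325.49 + origin terminal 115.11 + freight 1977.62 + insurance 350.39 + destination terminal 1056.38 + brokerage 428.97 + duty 984.39 = 5956.46
Landed cost = invoice 5544.35 + 5956.46 = 11500.81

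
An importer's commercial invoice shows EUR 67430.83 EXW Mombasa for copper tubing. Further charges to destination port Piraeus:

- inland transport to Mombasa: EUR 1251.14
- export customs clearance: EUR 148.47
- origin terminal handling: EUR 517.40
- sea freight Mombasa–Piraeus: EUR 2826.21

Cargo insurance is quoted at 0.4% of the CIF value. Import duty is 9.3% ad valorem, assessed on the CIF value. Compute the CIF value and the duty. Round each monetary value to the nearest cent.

CIF value: EUR 72463.91; import duty: EUR 6739.14

Let C be the CIF value. C = EXW price + pre-shipment costs + freight + 0.4% × C
C − 0.4% × C = 67430.83 + 1251.14 + 148.47 + 517.40 + 2826.21
0.996 × C = 72174.05
C = 72174.05 / 0.996 = 72463.91
Insurance premium = 0.4% × 72463.91 = 289.86
Import duty = 72463.91 × 9.3% = 6739.14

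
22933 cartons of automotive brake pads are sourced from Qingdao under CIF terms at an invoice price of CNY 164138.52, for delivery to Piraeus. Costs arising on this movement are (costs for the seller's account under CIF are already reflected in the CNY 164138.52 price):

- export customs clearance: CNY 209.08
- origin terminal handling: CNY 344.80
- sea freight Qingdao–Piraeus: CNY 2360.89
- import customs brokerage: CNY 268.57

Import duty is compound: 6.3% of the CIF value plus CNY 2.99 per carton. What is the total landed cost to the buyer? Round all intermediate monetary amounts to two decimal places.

Total landed cost: CNY 243317.49

CIF: the seller pays costs through ocean freight and marine insurance to the destination port.
Already in the invoice (seller's account under CIF): export clearance, origin terminal, freight — exclude.
The CIF price already equals the CIF value: 164138.52
Ad valorem component: 164138.52 × 6.3% = 10340.73
Specific component: 22933 × 2.99 = 68569.67
Import duty = 10340.73 + 68569.67 = 78910.40
Buyer bears: brokerage 268.57 + duty 78910.40 = 79178.97
Landed cost = invoice 164138.52 + 79178.97 = 243317.49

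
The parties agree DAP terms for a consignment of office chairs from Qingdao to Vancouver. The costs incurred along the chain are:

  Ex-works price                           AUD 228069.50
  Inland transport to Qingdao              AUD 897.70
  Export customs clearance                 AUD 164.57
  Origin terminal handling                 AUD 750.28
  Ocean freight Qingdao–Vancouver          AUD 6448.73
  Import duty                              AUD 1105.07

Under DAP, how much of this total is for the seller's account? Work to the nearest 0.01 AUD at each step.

Seller's account: AUD 236330.78

DAP: the seller bears all costs to the named destination except import duty and clearance.
Seller's account: goods 228069.50 + inland to port 897.70 + export clearance 164.57 + origin terminal 750.28 + freight 6448.73 = 236330.78
Buyer's account: duty 1105.07 = 1105.07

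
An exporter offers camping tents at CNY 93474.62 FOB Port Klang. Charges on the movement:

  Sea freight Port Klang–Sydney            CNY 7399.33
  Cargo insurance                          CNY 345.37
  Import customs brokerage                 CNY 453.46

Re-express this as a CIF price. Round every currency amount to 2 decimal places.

Not relevant to the conversion: brokerage — on the buyer under both terms; not part of either seller's price.
From FOB to CIF, the seller additionally bears: freight, insurance.
CIF price = 93474.62 + 7399.33 + 345.37 = 101219.32

CIF price: CNY 101219.32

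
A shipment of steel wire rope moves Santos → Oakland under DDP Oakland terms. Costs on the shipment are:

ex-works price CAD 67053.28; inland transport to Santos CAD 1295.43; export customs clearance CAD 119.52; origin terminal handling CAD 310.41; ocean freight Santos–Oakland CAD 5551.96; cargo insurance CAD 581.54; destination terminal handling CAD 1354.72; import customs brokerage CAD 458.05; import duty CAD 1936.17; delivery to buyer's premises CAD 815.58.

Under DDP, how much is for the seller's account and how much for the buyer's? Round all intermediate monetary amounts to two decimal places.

Seller: CAD 79476.66; buyer: CAD 0.00

DDP: the seller bears all costs including import duty.
Seller's account: goods 67053.28 + inland to port 1295.43 + export clearance 119.52 + origin terminal 310.41 + freight 5551.96 + insurance 581.54 + destination terminal 1354.72 + brokerage 458.05 + duty 1936.17 + delivery 815.58 = 79476.66
Buyer's account: 0.00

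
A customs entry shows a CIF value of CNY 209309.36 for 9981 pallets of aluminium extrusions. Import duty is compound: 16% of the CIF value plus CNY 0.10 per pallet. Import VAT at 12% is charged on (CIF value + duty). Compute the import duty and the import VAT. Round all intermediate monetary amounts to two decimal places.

Ad valorem component: 209309.36 × 16% = 33489.50
Specific component: 9981 × 0.10 = 998.10
Import duty = 33489.50 + 998.10 = 34487.60
VAT base = CIF + duty = 209309.36 + 34487.60 = 243796.96
Import VAT = 243796.96 × 12% = 29255.64

Import duty: CNY 34487.60; import VAT: CNY 29255.64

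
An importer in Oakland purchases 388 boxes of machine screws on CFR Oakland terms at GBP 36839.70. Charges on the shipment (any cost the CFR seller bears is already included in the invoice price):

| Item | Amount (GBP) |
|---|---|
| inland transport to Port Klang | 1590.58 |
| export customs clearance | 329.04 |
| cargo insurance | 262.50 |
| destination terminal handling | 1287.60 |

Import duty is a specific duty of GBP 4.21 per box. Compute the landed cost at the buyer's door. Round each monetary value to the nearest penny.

Total landed cost: GBP 40023.28

CFR: the seller pays costs through ocean freight to the destination port, but not insurance.
Already in the invoice (seller's account under CFR): inland to port, export clearance — exclude.
CIF value = CFR price + insurance = 36839.70 + 262.50 = 37102.20
Import duty = 388 × 4.21 = 1633.48
Buyer bears: insurance 262.50 + destination terminal 1287.60 + duty 1633.48 = 3183.58
Landed cost = invoice 36839.70 + 3183.58 = 40023.28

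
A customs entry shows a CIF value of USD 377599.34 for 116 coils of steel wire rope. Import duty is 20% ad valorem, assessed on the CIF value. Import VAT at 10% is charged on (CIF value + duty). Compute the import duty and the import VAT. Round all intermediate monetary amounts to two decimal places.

Import duty: USD 75519.87; import VAT: USD 45311.92

Import duty = 377599.34 × 20% = 75519.87
VAT base = CIF + duty = 377599.34 + 75519.87 = 453119.21
Import VAT = 453119.21 × 10% = 45311.92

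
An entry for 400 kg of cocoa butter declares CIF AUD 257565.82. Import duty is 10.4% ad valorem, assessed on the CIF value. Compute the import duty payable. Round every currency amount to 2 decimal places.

Import duty: AUD 26786.85

Import duty = 257565.82 × 10.4% = 26786.85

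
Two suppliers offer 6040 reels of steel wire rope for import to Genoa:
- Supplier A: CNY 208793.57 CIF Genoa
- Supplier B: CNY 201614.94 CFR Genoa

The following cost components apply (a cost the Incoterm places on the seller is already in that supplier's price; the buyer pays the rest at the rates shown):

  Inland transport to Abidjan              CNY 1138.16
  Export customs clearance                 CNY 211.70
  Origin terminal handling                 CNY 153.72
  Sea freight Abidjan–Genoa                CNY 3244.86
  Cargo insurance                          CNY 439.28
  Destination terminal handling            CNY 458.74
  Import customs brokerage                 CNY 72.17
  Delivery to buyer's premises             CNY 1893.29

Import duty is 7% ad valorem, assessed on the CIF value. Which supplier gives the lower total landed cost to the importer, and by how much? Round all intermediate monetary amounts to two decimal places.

Supplier B is cheaper by CNY 7211.10

Supplier A (CIF):
The CIF price already equals the CIF value: 208793.57
Import duty = 208793.57 × 7% = 14615.55
Buyer bears (A): 458.74 + 72.17 + 1893.29 = 2424.20
Landed cost (A) = invoice 208793.57 + 2424.20 + duty 14615.55 = 225833.32
Supplier B (CFR):
CIF value = CFR price + insurance = 201614.94 + 439.28 = 202054.22
Import duty = 202054.22 × 7% = 14143.80
Buyer bears (B): 439.28 + 458.74 + 72.17 + 1893.29 = 2863.48
Landed cost (B) = invoice 201614.94 + 2863.48 + duty 14143.80 = 218622.22
Difference = |225833.32 − 218622.22| = 7211.10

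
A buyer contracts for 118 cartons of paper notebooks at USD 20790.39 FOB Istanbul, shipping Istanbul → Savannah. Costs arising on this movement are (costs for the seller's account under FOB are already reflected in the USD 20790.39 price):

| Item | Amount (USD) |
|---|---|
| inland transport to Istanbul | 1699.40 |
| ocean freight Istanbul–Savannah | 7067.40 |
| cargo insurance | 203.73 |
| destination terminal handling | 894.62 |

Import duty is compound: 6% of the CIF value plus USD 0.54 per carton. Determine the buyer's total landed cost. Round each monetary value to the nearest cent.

FOB: the seller bears costs until goods are on board at the origin port; the buyer bears freight, insurance and all costs thereafter.
Already in the invoice (seller's account under FOB): inland to port — exclude.
CIF value = FOB price + freight + insurance = 20790.39 + 7067.40 + 203.73 = 28061.52
Ad valorem component: 28061.52 × 6% = 1683.69
Specific component: 118 × 0.54 = 63.72
Import duty = 1683.69 + 63.72 = 1747.41
Buyer bears: freight 7067.40 + insurance 203.73 + destination terminal 894.62 + duty 1747.41 = 9913.16
Landed cost = invoice 20790.39 + 9913.16 = 30703.55

Total landed cost: USD 30703.55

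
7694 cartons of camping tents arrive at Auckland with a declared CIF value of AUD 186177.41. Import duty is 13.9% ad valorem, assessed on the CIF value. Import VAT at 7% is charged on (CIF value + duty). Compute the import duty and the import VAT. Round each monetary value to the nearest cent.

Import duty = 186177.41 × 13.9% = 25878.66
VAT base = CIF + duty = 186177.41 + 25878.66 = 212056.07
Import VAT = 212056.07 × 7% = 14843.92

Import duty: AUD 25878.66; import VAT: AUD 14843.92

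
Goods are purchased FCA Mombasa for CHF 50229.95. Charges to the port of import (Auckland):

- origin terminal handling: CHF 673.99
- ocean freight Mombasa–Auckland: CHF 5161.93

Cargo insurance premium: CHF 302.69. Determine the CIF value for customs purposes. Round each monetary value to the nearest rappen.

CIF value: CHF 56368.56

CIF = FCA price + pre-shipment costs + freight + insurance
CIF = 50229.95 + 673.99 + 5161.93 + 302.69 = 56368.56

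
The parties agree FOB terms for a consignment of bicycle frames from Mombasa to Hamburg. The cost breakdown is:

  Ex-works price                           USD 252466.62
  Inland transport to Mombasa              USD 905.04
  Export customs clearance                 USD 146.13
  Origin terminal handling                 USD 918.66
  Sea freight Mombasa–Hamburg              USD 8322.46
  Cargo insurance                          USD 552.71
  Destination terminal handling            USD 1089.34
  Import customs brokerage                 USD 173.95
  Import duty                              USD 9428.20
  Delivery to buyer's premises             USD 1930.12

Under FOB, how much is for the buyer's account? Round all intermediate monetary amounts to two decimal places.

FOB: the seller bears costs until goods are on board at the origin port; the buyer bears freight, insurance and all costs thereafter.
Seller's account: goods 252466.62 + inland to port 905.04 + export clearance 146.13 + origin terminal 918.66 = 254436.45
Buyer's account: freight 8322.46 + insurance 552.71 + destination terminal 1089.34 + brokerage 173.95 + duty 9428.20 + delivery 1930.12 = 21496.78

Buyer's account: USD 21496.78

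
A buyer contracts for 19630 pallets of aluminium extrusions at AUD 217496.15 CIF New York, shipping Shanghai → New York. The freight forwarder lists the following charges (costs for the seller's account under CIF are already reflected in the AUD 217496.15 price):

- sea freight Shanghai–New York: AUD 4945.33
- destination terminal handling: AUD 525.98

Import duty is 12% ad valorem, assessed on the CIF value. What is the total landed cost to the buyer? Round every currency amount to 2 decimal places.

Total landed cost: AUD 244121.67

CIF: the seller pays costs through ocean freight and marine insurance to the destination port.
Already in the invoice (seller's account under CIF): freight — exclude.
The CIF price already equals the CIF value: 217496.15
Import duty = 217496.15 × 12% = 26099.54
Buyer bears: destination terminal 525.98 + duty 26099.54 = 26625.52
Landed cost = invoice 217496.15 + 26625.52 = 244121.67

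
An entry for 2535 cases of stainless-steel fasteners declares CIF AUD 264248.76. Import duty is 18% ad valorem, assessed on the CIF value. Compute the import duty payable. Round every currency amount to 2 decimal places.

Import duty = 264248.76 × 18% = 47564.78

Import duty: AUD 47564.78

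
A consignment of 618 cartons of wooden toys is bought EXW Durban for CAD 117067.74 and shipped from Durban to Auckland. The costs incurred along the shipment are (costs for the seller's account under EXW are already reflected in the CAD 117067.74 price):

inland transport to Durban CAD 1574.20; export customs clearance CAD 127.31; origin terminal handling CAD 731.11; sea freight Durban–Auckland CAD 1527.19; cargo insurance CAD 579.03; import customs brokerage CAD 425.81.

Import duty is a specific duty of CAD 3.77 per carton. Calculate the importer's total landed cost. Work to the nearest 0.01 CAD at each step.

Total landed cost: CAD 124362.25

EXW: the seller makes goods available at their premises; the buyer bears all onward costs.
CIF value = EXW price + inland to port + export clearance + origin terminal + freight + insurance = 117067.74 + 1574.20 + 127.31 + 731.11 + 1527.19 + 579.03 = 121606.58
Import duty = 618 × 3.77 = 2329.86
Buyer bears: inland to port 1574.20 + export clearance 127.31 + origin terminal 731.11 + freight 1527.19 + insurance 579.03 + brokerage 425.81 + duty 2329.86 = 7294.51
Landed cost = invoice 117067.74 + 7294.51 = 124362.25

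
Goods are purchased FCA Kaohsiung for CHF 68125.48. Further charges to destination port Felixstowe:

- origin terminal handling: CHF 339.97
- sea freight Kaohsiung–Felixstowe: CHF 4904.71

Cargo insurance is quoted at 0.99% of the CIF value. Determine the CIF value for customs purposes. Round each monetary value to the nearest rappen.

CIF value: CHF 74103.79

Let C be the CIF value. C = FCA price + pre-shipment costs + freight + 0.99% × C
C − 0.99% × C = 68125.48 + 339.97 + 4904.71
0.9901 × C = 73370.16
C = 73370.16 / 0.9901 = 74103.79
Insurance premium = 0.99% × 74103.79 = 733.63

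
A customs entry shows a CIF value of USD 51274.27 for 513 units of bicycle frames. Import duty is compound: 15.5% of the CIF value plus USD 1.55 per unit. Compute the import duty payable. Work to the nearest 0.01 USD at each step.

Import duty: USD 8742.66

Ad valorem component: 51274.27 × 15.5% = 7947.51
Specific component: 513 × 1.55 = 795.15
Import duty = 7947.51 + 795.15 = 8742.66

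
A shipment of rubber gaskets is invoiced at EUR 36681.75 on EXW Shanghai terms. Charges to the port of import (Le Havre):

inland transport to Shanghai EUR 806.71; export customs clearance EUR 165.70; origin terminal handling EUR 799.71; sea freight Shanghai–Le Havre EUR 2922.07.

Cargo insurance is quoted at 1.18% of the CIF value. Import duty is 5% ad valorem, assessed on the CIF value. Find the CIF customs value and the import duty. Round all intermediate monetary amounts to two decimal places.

Let C be the CIF value. C = EXW price + pre-shipment costs + freight + 1.18% × C
C − 1.18% × C = 36681.75 + 806.71 + 165.70 + 799.71 + 2922.07
0.9882 × C = 41375.94
C = 41375.94 / 0.9882 = 41870.01
Insurance premium = 1.18% × 41870.01 = 494.07
Import duty = 41870.01 × 5% = 2093.50

CIF value: EUR 41870.01; import duty: EUR 2093.50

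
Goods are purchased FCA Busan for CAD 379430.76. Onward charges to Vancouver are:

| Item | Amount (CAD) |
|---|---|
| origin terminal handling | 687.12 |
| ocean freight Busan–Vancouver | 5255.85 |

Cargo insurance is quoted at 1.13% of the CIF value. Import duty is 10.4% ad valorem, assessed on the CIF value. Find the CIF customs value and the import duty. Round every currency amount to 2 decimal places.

Let C be the CIF value. C = FCA price + pre-shipment costs + freight + 1.13% × C
C − 1.13% × C = 379430.76 + 687.12 + 5255.85
0.9887 × C = 385373.73
C = 385373.73 / 0.9887 = 389778.22
Insurance premium = 1.13% × 389778.22 = 4404.49
Import duty = 389778.22 × 10.4% = 40536.93

CIF value: CAD 389778.22; import duty: CAD 40536.93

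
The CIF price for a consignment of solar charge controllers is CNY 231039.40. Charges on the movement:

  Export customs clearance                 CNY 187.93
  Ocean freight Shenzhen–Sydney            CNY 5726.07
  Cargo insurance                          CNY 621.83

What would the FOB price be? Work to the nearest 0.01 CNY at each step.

Not relevant to the conversion: export clearance — on the seller under both CIF and FOB; already in the CIF price and stays in the FOB price.
From CIF to FOB, the seller no longer bears: freight, insurance.
FOB price = 231039.40 − 5726.07 − 621.83 = 224691.50

FOB price: CNY 224691.50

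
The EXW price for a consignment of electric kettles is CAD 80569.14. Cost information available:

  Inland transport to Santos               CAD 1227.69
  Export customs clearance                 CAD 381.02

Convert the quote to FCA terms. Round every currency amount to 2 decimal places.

FCA price: CAD 82177.85

From EXW to FCA, the seller additionally bears: inland to port, export clearance.
FCA price = 80569.14 + 1227.69 + 381.02 = 82177.85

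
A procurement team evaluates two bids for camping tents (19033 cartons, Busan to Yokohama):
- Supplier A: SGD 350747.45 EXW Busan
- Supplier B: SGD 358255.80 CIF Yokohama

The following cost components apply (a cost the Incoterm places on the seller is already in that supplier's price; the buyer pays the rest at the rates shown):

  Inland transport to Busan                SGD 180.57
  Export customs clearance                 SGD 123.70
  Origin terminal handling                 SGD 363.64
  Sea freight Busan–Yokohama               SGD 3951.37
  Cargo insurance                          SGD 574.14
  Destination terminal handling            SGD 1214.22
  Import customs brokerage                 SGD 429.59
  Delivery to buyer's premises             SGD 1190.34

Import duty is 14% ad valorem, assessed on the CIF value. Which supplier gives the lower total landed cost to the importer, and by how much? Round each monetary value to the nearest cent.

Supplier A (EXW):
CIF value = EXW price + inland to port + export clearance + origin terminal + freight + insurance = 350747.45 + 180.57 + 123.70 + 363.64 + 3951.37 + 574.14 = 355940.87
Import duty = 355940.87 × 14% = 49831.72
Buyer bears (A): 180.57 + 123.70 + 363.64 + 3951.37 + 574.14 + 1214.22 + 429.59 + 1190.34 = 8027.57
Landed cost (A) = invoice 350747.45 + 8027.57 + duty 49831.72 = 408606.74
Supplier B (CIF):
The CIF price already equals the CIF value: 358255.80
Import duty = 358255.80 × 14% = 50155.81
Buyer bears (B): 1214.22 + 429.59 + 1190.34 = 2834.15
Landed cost (B) = invoice 358255.80 + 2834.15 + duty 50155.81 = 411245.76
Difference = |408606.74 − 411245.76| = 2639.02

Supplier A is cheaper by SGD 2639.02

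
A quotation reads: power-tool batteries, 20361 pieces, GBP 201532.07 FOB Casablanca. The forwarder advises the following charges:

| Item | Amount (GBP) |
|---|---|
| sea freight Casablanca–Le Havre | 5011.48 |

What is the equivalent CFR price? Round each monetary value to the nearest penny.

From FOB to CFR, the seller additionally bears: freight.
CFR price = 201532.07 + 5011.48 = 206543.55

CFR price: GBP 206543.55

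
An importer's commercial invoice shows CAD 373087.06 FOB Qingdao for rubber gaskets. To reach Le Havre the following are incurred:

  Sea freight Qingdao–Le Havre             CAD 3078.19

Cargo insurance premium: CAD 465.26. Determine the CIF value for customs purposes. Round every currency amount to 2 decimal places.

CIF value: CAD 376630.51

CIF = FOB price + freight + insurance
CIF = 373087.06 + 3078.19 + 465.26 = 376630.51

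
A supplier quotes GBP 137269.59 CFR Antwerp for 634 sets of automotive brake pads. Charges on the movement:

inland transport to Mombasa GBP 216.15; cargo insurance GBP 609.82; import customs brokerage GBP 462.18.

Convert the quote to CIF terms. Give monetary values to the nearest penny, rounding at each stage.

CIF price: GBP 137879.41

Not relevant to the conversion: inland to port — on the seller under both CFR and CIF; already in the CFR price and stays in the CIF price. brokerage — on the buyer under both terms; not part of either seller's price.
From CFR to CIF, the seller additionally bears: insurance.
CIF price = 137269.59 + 609.82 = 137879.41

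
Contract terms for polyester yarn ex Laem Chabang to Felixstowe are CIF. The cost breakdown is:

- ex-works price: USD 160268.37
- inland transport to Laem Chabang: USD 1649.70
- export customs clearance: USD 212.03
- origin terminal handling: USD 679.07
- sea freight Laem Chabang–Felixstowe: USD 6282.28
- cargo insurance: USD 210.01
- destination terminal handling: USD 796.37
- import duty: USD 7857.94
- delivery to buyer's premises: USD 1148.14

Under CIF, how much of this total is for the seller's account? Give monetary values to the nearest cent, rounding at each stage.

Seller's account: USD 169301.46

CIF: the seller pays costs through ocean freight and marine insurance to the destination port.
Seller's account: goods 160268.37 + inland to port 1649.70 + export clearance 212.03 + origin terminal 679.07 + freight 6282.28 + insurance 210.01 = 169301.46
Buyer's account: destination terminal 796.37 + duty 7857.94 + delivery 1148.14 = 9802.45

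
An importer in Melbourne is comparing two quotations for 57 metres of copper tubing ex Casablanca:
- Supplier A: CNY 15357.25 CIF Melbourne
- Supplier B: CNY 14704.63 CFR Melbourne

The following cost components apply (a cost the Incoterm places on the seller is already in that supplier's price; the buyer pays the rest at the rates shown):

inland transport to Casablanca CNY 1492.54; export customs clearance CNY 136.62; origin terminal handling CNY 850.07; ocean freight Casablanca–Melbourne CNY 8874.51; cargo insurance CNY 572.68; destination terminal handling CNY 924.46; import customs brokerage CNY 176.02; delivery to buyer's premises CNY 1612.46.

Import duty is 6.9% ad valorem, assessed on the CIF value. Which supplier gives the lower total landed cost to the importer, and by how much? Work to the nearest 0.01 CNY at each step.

Supplier A (CIF):
The CIF price already equals the CIF value: 15357.25
Import duty = 15357.25 × 6.9% = 1059.65
Buyer bears (A): 924.46 + 176.02 + 1612.46 = 2712.94
Landed cost (A) = invoice 15357.25 + 2712.94 + duty 1059.65 = 19129.84
Supplier B (CFR):
CIF value = CFR price + insurance = 14704.63 + 572.68 = 15277.31
Import duty = 15277.31 × 6.9% = 1054.13
Buyer bears (B): 572.68 + 924.46 + 176.02 + 1612.46 = 3285.62
Landed cost (B) = invoice 14704.63 + 3285.62 + duty 1054.13 = 19044.38
Difference = |19129.84 − 19044.38| = 85.46

Supplier B is cheaper by CNY 85.46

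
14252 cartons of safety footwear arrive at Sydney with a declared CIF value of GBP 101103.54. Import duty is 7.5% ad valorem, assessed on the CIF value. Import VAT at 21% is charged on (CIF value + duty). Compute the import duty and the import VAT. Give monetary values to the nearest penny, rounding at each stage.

Import duty = 101103.54 × 7.5% = 7582.77
VAT base = CIF + duty = 101103.54 + 7582.77 = 108686.31
Import VAT = 108686.31 × 21% = 22824.13

Import duty: GBP 7582.77; import VAT: GBP 22824.13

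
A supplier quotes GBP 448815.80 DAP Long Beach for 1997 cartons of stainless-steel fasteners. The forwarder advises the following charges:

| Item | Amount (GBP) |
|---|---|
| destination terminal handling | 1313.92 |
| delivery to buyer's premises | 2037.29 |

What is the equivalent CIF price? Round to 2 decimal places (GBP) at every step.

CIF price: GBP 445464.59

From DAP to CIF, the seller no longer bears: destination terminal, delivery.
CIF price = 448815.80 − 1313.92 − 2037.29 = 445464.59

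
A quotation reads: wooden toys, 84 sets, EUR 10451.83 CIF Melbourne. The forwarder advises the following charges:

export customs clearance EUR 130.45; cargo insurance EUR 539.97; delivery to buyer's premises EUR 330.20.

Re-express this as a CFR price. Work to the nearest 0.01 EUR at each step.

Not relevant to the conversion: export clearance — on the seller under both CIF and CFR; already in the CIF price and stays in the CFR price. delivery — on the buyer under both terms; not part of either seller's price.
From CIF to CFR, the seller no longer bears: insurance.
CFR price = 10451.83 − 539.97 = 9911.86

CFR price: EUR 9911.86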